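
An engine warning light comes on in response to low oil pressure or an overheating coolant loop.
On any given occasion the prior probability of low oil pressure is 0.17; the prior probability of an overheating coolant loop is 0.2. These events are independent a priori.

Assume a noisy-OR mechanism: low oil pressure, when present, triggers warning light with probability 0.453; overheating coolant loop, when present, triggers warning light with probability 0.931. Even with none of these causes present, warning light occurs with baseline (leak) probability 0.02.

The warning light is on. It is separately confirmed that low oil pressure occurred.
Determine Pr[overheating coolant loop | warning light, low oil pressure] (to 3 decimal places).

Pr[overheating coolant loop | warning light, low oil pressure] ≈ 0.342

Under noisy-OR, P(warning light | causes) = 1 − (1−0.02)·∏(1−qᵢ) over the active causes.
Numerator (weight on configurations with overheating coolant loop): 0.963012*0.2 = 0.192602
Denominator P(warning light | low oil pressure): 0.46394*0.8 + 0.963012*0.2 = 0.563754
P(overheating coolant loop | warning light, low oil pressure) = 0.192602/0.563754 ≈ 0.342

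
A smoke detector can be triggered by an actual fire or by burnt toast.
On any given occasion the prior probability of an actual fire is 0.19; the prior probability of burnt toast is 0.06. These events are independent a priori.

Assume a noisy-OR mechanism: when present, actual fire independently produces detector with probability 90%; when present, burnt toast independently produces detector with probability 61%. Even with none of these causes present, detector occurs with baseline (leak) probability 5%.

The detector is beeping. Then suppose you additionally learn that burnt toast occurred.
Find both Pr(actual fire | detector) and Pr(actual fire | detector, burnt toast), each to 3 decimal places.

Under noisy-OR, P(detector | causes) = 1 − (1−0.05)·∏(1−qᵢ) over the active causes.
Enumerate the 4 (actual fire, burnt toast) configurations and weight by the priors:
  P(detector) = 0.05×0.81×0.94 + 0.6295×0.81×0.06 + 0.905×0.19×0.94 + 0.96295×0.19×0.06
        = 0.038070 + 0.030594 + 0.161633 + 0.010978 = 0.241275
Configurations with actual fire contribute 0.172611, so
  P(actual fire | detector) = 0.172611 / 0.241275 ≈ 0.715

With the extra evidence:
For the numerator, keep only actual fire=true terms: 0.96295*0.19 = 0.182960
Normalizer over all consistent configurations: 0.6295*0.81 + 0.96295*0.19 = 0.692855
Posterior = 0.182960 / 0.692855 ≈ 0.264
This is intercausal reasoning (explaining away): once burnt toast accounts for the detector, actual fire becomes less likely.

Pr(actual fire | detector) ≈ 0.715; Pr(actual fire | detector, burnt toast) ≈ 0.264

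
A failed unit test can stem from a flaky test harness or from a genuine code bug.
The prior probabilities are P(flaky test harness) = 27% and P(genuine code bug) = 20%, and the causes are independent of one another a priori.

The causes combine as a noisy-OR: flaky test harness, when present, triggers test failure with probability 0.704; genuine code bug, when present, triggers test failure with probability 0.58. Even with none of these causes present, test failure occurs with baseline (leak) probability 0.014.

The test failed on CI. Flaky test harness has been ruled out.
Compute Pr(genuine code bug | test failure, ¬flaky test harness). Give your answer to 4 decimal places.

Under noisy-OR, P(test failure | causes) = 1 − (1−0.014)·∏(1−qᵢ) over the active causes.
P(test failure | ¬flaky test harness) = 0.014×0.8 + 0.58588×0.2 = 0.011200 + 0.117176 = 0.128376
The genuine code bug-present share is 0.58588×0.2 = 0.117176.
P(genuine code bug | test failure, ¬flaky test harness) = 0.117176 / 0.128376 ≈ 0.9128

Pr(genuine code bug | test failure, ¬flaky test harness) ≈ 0.9128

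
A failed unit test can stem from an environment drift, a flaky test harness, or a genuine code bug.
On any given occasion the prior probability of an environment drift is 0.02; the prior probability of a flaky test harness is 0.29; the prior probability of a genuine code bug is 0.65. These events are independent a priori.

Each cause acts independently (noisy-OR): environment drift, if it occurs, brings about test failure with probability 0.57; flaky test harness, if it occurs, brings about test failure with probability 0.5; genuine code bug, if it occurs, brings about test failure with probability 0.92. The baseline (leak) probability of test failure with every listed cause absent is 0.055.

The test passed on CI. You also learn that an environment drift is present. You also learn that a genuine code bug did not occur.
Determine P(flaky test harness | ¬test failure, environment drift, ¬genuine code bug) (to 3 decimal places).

Under noisy-OR, P(test failure | causes) = 1 − (1−0.055)·∏(1−qᵢ) over the active causes.
P(¬test failure | environment drift, ¬genuine code bug) = 0.40635*0.71 + 0.203175*0.29 = 0.288509 + 0.058921 = 0.347430
Restricting to configurations with flaky test harness present: 0.203175*0.29 = 0.058921.
P(flaky test harness | ¬test failure, environment drift, ¬genuine code bug) = 0.058921 / 0.347430 ≈ 0.170

P(flaky test harness | ¬test failure, environment drift, ¬genuine code bug) ≈ 0.170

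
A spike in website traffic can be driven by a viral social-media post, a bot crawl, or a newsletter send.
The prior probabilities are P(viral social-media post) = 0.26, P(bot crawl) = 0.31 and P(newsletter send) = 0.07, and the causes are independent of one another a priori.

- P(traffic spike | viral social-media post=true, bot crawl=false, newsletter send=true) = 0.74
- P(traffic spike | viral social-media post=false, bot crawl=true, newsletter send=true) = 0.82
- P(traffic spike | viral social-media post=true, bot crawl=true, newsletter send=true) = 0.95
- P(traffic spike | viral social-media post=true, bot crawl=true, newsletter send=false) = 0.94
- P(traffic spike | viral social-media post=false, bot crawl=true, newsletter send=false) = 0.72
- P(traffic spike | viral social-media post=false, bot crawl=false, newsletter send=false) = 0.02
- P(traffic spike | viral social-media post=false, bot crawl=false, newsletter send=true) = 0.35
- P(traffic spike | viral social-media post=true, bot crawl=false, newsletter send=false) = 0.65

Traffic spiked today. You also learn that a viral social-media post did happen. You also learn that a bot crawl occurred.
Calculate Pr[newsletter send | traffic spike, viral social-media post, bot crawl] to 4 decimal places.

By total probability over both values of newsletter send:
  P(traffic spike | viral social-media post, bot crawl) = 0.94·0.93 + 0.95·0.07
        = 0.874200 + 0.066500 = 0.940700
Keeping only the newsletter send-present terms gives 0.066500, so
  P(newsletter send | traffic spike, viral social-media post, bot crawl) = 0.066500 / 0.940700 ≈ 0.0707

Pr[newsletter send | traffic spike, viral social-media post, bot crawl] ≈ 0.0707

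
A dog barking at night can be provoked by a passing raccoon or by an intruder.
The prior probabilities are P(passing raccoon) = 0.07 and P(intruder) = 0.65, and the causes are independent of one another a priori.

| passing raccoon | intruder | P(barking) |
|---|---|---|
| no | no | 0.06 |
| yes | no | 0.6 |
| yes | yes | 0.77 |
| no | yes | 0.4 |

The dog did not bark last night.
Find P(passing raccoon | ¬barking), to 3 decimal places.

P(passing raccoon | ¬barking) ≈ 0.029

P(¬barking) = 0.94×0.93×0.35 + 0.6×0.93×0.65 + 0.4×0.07×0.35 + 0.23×0.07×0.65 = 0.305970 + 0.362700 + 0.009800 + 0.010465 = 0.688935
The passing raccoon-present share is 0.009800 + 0.010465 = 0.020265.
Hence the posterior is 0.020265/0.688935 ≈ 0.029.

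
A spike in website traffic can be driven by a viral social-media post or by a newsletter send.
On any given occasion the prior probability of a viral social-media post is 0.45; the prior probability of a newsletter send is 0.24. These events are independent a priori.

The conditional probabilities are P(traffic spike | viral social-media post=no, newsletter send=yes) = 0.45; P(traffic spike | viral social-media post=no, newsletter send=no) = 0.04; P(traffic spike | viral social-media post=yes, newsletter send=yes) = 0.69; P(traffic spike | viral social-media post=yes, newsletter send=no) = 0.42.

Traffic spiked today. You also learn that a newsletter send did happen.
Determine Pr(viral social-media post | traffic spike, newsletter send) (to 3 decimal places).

Pr(viral social-media post | traffic spike, newsletter send) ≈ 0.556

Weight on viral social-media post=true, given the evidence: 0.69·0.45 = 0.310500
Denominator P(traffic spike | newsletter send): 0.45·0.55 + 0.69·0.45 = 0.558000
Posterior = 0.310500 / 0.558000 ≈ 0.556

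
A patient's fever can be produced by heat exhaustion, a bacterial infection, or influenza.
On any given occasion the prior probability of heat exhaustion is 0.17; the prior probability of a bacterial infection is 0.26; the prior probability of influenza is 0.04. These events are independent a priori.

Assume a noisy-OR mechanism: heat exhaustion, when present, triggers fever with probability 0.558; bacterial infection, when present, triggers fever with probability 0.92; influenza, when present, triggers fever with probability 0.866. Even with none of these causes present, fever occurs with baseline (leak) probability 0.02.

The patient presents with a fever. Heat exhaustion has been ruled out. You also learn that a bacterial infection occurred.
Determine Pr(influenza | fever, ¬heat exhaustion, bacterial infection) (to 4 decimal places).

Under noisy-OR, P(fever | causes) = 1 − (1−0.02)·∏(1−qᵢ) over the active causes.
Sum P(fever|·) weighted by the priors over both values of influenza:
  P(fever | ¬heat exhaustion, bacterial infection) = 0.9216·0.96 + 0.989494·0.04
        = 0.884736 + 0.039580 = 0.924316
The terms with influenza present sum to 0.039580, so
  P(influenza | fever, ¬heat exhaustion, bacterial infection) = 0.039580 / 0.924316 ≈ 0.0428

Pr(influenza | fever, ¬heat exhaustion, bacterial infection) ≈ 0.0428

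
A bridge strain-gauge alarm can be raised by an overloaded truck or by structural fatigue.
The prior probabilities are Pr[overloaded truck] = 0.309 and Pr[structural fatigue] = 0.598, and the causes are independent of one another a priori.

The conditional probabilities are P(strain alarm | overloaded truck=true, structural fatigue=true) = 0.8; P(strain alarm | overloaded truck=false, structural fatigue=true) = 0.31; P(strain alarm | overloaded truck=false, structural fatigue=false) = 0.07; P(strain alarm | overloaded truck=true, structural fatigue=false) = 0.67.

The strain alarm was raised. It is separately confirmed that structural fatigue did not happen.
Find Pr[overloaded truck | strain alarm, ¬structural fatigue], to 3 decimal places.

P(strain alarm | ¬structural fatigue) = 0.07×0.691 + 0.67×0.309 = 0.048370 + 0.207030 = 0.255400
The overloaded truck-present share is 0.67×0.309 = 0.207030.
P(overloaded truck | strain alarm, ¬structural fatigue) = 0.207030 / 0.255400 ≈ 0.811

Pr[overloaded truck | strain alarm, ¬structural fatigue] ≈ 0.811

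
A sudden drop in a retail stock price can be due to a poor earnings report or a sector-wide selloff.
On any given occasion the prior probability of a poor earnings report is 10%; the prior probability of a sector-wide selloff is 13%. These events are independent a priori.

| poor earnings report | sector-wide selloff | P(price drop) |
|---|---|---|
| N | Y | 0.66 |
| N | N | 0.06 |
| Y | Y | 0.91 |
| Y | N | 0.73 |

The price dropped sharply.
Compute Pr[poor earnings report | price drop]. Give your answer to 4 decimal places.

P(price drop) = 0.06*0.9*0.87 + 0.66*0.9*0.13 + 0.73*0.1*0.87 + 0.91*0.1*0.13 = 0.046980 + 0.077220 + 0.063510 + 0.011830 = 0.199540
Of this, 0.075340 comes from 0.063510 + 0.011830 (the poor earnings report=true cases).
So P(poor earnings report | price drop) = 0.075340/0.199540 ≈ 0.3776.

Pr[poor earnings report | price drop] ≈ 0.3776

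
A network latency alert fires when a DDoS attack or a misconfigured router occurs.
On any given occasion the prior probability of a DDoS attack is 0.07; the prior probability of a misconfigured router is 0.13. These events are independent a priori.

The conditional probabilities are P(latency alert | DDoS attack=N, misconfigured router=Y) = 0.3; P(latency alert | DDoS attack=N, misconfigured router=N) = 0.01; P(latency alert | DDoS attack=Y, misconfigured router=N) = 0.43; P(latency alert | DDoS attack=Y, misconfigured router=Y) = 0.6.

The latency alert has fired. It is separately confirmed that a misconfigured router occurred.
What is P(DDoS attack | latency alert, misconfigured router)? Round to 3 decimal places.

Sum P(latency alert|·) weighted by the priors over both values of DDoS attack:
  P(latency alert | misconfigured router) = 0.3×0.93 + 0.6×0.07
        = 0.279000 + 0.042000 = 0.321000
Configurations with DDoS attack contribute 0.042000, so
  P(DDoS attack | latency alert, misconfigured router) = 0.042000 / 0.321000 ≈ 0.131

P(DDoS attack | latency alert, misconfigured router) ≈ 0.131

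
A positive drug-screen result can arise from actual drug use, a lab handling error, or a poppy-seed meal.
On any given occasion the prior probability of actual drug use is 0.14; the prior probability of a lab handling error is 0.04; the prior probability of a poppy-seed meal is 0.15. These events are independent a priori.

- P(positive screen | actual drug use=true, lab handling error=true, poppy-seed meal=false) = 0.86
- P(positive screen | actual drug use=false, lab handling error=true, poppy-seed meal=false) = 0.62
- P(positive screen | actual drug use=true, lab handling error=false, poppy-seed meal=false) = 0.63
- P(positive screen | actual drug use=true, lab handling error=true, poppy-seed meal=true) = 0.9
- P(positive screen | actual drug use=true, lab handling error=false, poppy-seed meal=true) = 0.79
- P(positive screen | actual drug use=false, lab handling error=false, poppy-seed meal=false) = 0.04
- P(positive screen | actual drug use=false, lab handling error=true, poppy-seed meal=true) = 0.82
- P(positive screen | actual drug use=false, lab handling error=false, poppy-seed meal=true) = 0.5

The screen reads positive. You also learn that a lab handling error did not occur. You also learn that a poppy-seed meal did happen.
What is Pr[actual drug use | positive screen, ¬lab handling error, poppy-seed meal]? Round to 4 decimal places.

P(positive screen | ¬lab handling error, poppy-seed meal) = 0.5×0.86 + 0.79×0.14 = 0.430000 + 0.110600 = 0.540600
Restricting to configurations with actual drug use present: 0.79×0.14 = 0.110600.
So P(actual drug use | positive screen, ¬lab handling error, poppy-seed meal) = 0.110600/0.540600 ≈ 0.2046.

Pr[actual drug use | positive screen, ¬lab handling error, poppy-seed meal] ≈ 0.2046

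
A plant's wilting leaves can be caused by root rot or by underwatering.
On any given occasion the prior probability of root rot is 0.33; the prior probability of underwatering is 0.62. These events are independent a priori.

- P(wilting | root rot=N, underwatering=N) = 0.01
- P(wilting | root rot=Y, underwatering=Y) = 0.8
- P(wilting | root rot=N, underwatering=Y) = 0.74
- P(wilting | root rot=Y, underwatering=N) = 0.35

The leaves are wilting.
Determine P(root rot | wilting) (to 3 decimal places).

Enumerate the 4 (root rot, underwatering) configurations and weight by the priors:
  P(wilting) = 0.01*0.67*0.38 + 0.74*0.67*0.62 + 0.35*0.33*0.38 + 0.8*0.33*0.62
        = 0.002546 + 0.307396 + 0.043890 + 0.163680 = 0.517512
Configurations with root rot contribute 0.207570, so
  P(root rot | wilting) = 0.207570 / 0.517512 ≈ 0.401

P(root rot | wilting) ≈ 0.401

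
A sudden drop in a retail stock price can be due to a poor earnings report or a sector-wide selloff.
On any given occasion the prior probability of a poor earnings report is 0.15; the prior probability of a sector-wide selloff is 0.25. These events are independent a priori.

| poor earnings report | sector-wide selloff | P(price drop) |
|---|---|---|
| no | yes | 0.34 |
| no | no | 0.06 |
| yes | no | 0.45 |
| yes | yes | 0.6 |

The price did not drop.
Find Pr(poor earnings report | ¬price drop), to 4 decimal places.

Pr(poor earnings report | ¬price drop) ≈ 0.0942

Weight on poor earnings report=true, given the evidence: 0.061875 + 0.015000 = 0.076875
The normalizing constant is 0.94·0.85·0.75 + 0.66·0.85·0.25 + 0.55·0.15·0.75 + 0.4·0.15·0.25 = 0.816375
Posterior = 0.076875 / 0.816375 ≈ 0.0942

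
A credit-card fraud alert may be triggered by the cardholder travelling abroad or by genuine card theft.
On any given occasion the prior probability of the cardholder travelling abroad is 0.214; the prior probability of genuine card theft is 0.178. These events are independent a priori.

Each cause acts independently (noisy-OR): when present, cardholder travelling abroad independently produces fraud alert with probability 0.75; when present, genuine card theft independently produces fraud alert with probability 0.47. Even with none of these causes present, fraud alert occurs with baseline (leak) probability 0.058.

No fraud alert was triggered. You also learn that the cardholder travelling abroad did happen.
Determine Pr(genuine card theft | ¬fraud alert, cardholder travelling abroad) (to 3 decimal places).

Under noisy-OR, P(fraud alert | causes) = 1 − (1−0.058)·∏(1−qᵢ) over the active causes.
Numerator (weight on configurations with genuine card theft): 0.124815*0.178 = 0.022217
Denominator P(¬fraud alert | cardholder travelling abroad): 0.2355*0.822 + 0.124815*0.178 = 0.215798
P(genuine card theft | ¬fraud alert, cardholder travelling abroad) = 0.022217/0.215798 ≈ 0.103

Pr(genuine card theft | ¬fraud alert, cardholder travelling abroad) ≈ 0.103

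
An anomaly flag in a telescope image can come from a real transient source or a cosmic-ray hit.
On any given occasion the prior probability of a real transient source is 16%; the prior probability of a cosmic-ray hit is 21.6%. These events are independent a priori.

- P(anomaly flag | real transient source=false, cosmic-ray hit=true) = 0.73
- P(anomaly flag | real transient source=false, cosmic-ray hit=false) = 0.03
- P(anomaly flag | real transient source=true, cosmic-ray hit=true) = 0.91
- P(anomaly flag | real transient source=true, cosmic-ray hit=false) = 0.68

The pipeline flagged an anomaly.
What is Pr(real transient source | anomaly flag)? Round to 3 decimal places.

For the numerator, keep only real transient source=true terms: 0.085299 + 0.031450 = 0.116749
Denominator P(anomaly flag): 0.03*0.84*0.784 + 0.73*0.84*0.216 + 0.68*0.16*0.784 + 0.91*0.16*0.216 = 0.268957
Posterior = 0.116749 / 0.268957 ≈ 0.434

Pr(real transient source | anomaly flag) ≈ 0.434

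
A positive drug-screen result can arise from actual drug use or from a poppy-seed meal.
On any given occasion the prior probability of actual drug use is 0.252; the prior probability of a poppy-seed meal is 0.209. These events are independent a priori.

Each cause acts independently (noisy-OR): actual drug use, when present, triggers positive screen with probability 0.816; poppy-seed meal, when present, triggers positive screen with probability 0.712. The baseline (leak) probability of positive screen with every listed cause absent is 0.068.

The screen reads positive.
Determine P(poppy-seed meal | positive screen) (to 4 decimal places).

P(poppy-seed meal | positive screen) ≈ 0.4446

Under noisy-OR, P(positive screen | causes) = 1 − (1−0.068)·∏(1−qᵢ) over the active causes.
By total probability over the 4 (actual drug use, poppy-seed meal) configurations:
  P(positive screen) = 0.068·0.748·0.791 + 0.731584·0.748·0.209 + 0.828512·0.252·0.791 + 0.950611·0.252·0.209
        = 0.040233 + 0.114370 + 0.165149 + 0.050067 = 0.369819
Keeping only the poppy-seed meal-present terms gives 0.164437, so
  P(poppy-seed meal | positive screen) = 0.164437 / 0.369819 ≈ 0.4446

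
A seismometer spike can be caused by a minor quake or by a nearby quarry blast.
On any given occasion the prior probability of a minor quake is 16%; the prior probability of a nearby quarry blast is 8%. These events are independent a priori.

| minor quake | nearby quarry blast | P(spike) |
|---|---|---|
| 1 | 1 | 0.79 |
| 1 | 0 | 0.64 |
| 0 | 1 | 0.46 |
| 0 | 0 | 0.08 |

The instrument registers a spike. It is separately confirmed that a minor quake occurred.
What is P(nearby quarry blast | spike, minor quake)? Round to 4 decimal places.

Sum P(spike|·) weighted by the priors over both values of nearby quarry blast:
  P(spike | minor quake) = 0.64×0.92 + 0.79×0.08
        = 0.588800 + 0.063200 = 0.652000
The terms with nearby quarry blast present sum to 0.063200, so
  P(nearby quarry blast | spike, minor quake) = 0.063200 / 0.652000 ≈ 0.0969

P(nearby quarry blast | spike, minor quake) ≈ 0.0969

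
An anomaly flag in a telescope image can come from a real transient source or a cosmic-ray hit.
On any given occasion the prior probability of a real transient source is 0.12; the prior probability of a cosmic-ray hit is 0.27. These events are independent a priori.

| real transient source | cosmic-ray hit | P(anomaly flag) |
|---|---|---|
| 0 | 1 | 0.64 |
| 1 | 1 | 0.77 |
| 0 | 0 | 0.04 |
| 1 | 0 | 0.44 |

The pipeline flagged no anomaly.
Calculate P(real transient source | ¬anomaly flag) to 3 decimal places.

P(real transient source | ¬anomaly flag) ≈ 0.074

Numerator (weight on configurations with real transient source): 0.049056 + 0.007452 = 0.056508
The normalizing constant is 0.96×0.88×0.73 + 0.36×0.88×0.27 + 0.56×0.12×0.73 + 0.23×0.12×0.27 = 0.758748
P(real transient source | ¬anomaly flag) = 0.056508/0.758748 ≈ 0.074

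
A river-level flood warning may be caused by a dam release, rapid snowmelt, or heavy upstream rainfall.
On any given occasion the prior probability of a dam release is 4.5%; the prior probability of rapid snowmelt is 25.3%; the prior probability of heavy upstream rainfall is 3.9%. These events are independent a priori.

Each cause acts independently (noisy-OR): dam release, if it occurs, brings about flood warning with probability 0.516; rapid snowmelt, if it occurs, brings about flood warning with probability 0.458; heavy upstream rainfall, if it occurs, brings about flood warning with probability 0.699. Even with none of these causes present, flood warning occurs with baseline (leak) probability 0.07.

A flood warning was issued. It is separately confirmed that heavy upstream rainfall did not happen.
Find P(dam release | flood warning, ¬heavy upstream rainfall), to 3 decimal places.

Under noisy-OR, P(flood warning | causes) = 1 − (1−0.07)·∏(1−qᵢ) over the active causes.
Weight on dam release=true, given the evidence: 0.018484 + 0.008607 = 0.027091
Normalizer over all consistent configurations: 0.07*0.955*0.747 + 0.49594*0.955*0.253 + 0.54988*0.045*0.747 + 0.756035*0.045*0.253 = 0.196855
P(dam release | flood warning, ¬heavy upstream rainfall) = 0.027091/0.196855 ≈ 0.138

P(dam release | flood warning, ¬heavy upstream rainfall) ≈ 0.138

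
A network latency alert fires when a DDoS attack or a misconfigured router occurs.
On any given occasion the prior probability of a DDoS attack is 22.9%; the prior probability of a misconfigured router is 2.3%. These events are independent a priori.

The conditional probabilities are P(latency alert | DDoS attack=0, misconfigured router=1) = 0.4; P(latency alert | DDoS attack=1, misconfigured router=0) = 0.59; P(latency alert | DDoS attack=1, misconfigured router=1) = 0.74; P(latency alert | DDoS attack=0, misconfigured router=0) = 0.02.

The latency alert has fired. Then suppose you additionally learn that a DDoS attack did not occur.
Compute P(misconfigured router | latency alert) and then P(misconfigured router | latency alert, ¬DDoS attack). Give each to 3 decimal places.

P(latency alert) = 0.02*0.771*0.977 + 0.4*0.771*0.023 + 0.59*0.229*0.977 + 0.74*0.229*0.023 = 0.015065 + 0.007093 + 0.132002 + 0.003898 = 0.158058
Restricting to configurations with misconfigured router present: 0.007093 + 0.003898 = 0.010991.
So P(misconfigured router | latency alert) = 0.010991/0.158058 ≈ 0.070.

With the extra evidence:
P(latency alert | ¬DDoS attack) = 0.02*0.977 + 0.4*0.023 = 0.019540 + 0.009200 = 0.028740
Of this, 0.009200 comes from 0.4*0.023 (the misconfigured router=true cases).
P(misconfigured router | latency alert, ¬DDoS attack) = 0.009200 / 0.028740 ≈ 0.320
Ruling out DDoS attack raises the posterior on misconfigured router — the flip side of explaining away.

P(misconfigured router | latency alert) ≈ 0.070; P(misconfigured router | latency alert, ¬DDoS attack) ≈ 0.320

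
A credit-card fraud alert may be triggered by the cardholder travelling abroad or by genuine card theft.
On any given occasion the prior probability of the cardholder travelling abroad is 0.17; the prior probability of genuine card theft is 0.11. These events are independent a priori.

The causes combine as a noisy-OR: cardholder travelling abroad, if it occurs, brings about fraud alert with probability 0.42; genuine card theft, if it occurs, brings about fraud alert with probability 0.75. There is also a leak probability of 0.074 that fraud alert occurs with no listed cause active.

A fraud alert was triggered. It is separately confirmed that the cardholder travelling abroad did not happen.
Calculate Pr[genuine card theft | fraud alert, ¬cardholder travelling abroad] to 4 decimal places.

Pr[genuine card theft | fraud alert, ¬cardholder travelling abroad] ≈ 0.5621

Under noisy-OR, P(fraud alert | causes) = 1 − (1−0.074)·∏(1−qᵢ) over the active causes.
Numerator (weight on configurations with genuine card theft): 0.7685*0.11 = 0.084535
Normalizer over all consistent configurations: 0.074*0.89 + 0.7685*0.11 = 0.150395
P(genuine card theft | fraud alert, ¬cardholder travelling abroad) = 0.084535/0.150395 ≈ 0.5621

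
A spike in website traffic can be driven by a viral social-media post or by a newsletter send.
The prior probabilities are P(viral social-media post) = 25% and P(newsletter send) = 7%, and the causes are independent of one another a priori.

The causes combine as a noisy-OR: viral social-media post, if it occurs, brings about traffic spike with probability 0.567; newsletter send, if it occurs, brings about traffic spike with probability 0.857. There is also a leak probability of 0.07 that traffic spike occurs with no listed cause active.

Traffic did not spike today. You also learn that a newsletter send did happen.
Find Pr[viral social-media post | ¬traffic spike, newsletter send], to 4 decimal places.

Under noisy-OR, P(traffic spike | causes) = 1 − (1−0.07)·∏(1−qᵢ) over the active causes.
Sum P(¬traffic spike|·) weighted by the priors over both values of viral social-media post:
  P(¬traffic spike | newsletter send) = 0.13299*0.75 + 0.057585*0.25
        = 0.099742 + 0.014396 = 0.114138
The terms with viral social-media post present sum to 0.014396, so
  P(viral social-media post | ¬traffic spike, newsletter send) = 0.014396 / 0.114138 ≈ 0.1261

Pr[viral social-media post | ¬traffic spike, newsletter send] ≈ 0.1261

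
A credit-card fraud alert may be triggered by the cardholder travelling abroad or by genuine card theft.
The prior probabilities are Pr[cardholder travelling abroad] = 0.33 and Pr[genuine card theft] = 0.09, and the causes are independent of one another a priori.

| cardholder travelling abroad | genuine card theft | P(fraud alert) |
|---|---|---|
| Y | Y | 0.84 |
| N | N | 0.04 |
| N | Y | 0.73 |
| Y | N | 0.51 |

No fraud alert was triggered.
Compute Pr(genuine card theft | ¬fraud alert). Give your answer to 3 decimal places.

Pr(genuine card theft | ¬fraud alert) ≈ 0.028

Numerator (weight on configurations with genuine card theft): 0.016281 + 0.004752 = 0.021033
Denominator P(¬fraud alert): 0.96*0.67*0.91 + 0.27*0.67*0.09 + 0.49*0.33*0.91 + 0.16*0.33*0.09 = 0.753492
Posterior = 0.021033 / 0.753492 ≈ 0.028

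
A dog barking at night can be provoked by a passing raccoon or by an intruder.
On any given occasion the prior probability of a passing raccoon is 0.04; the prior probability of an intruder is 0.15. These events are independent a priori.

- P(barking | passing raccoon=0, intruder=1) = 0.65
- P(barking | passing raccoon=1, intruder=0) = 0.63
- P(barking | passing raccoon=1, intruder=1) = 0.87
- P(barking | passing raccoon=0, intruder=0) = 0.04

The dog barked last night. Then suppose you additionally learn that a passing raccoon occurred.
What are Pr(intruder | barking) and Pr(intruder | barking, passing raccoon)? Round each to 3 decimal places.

Pr(intruder | barking) ≈ 0.646; Pr(intruder | barking, passing raccoon) ≈ 0.196

For the numerator, keep only intruder=true terms: 0.093600 + 0.005220 = 0.098820
The normalizing constant is 0.04×0.96×0.85 + 0.65×0.96×0.15 + 0.63×0.04×0.85 + 0.87×0.04×0.15 = 0.152880
Posterior = 0.098820 / 0.152880 ≈ 0.646

With the extra evidence:
Numerator (weight on configurations with intruder): 0.87*0.15 = 0.130500
Normalizer over all consistent configurations: 0.63*0.85 + 0.87*0.15 = 0.666000
P(intruder | barking, passing raccoon) = 0.130500/0.666000 ≈ 0.196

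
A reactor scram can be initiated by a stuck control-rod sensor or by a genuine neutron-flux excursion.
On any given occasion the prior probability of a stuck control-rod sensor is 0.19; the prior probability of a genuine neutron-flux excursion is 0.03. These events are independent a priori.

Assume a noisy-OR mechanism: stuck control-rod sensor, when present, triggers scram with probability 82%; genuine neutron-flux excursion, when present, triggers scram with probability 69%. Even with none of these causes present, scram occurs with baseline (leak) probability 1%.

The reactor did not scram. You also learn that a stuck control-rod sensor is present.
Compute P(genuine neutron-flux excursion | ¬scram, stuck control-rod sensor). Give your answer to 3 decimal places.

P(genuine neutron-flux excursion | ¬scram, stuck control-rod sensor) ≈ 0.009

Under noisy-OR, P(scram | causes) = 1 − (1−0.01)·∏(1−qᵢ) over the active causes.
Weight on genuine neutron-flux excursion=true, given the evidence: 0.055242·0.03 = 0.001657
Normalizer over all consistent configurations: 0.1782·0.97 + 0.055242·0.03 = 0.174511
P(genuine neutron-flux excursion | ¬scram, stuck control-rod sensor) = 0.001657/0.174511 ≈ 0.009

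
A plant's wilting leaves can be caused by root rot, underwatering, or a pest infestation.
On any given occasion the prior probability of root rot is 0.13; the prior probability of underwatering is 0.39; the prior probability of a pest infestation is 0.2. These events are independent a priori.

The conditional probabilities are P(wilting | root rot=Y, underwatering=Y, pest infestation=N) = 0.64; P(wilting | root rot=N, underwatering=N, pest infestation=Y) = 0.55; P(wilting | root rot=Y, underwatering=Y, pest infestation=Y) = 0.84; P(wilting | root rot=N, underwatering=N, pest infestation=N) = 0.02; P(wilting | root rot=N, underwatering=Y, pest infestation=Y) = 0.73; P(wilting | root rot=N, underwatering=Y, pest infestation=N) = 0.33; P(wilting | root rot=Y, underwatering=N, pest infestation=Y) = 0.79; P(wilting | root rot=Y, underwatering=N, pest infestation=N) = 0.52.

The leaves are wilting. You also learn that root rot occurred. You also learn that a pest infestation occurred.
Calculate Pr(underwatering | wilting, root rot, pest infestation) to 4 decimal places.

Pr(underwatering | wilting, root rot, pest infestation) ≈ 0.4047

Numerator (weight on configurations with underwatering): 0.84·0.39 = 0.327600
The normalizing constant is 0.79·0.61 + 0.84·0.39 = 0.809500
Posterior = 0.327600 / 0.809500 ≈ 0.4047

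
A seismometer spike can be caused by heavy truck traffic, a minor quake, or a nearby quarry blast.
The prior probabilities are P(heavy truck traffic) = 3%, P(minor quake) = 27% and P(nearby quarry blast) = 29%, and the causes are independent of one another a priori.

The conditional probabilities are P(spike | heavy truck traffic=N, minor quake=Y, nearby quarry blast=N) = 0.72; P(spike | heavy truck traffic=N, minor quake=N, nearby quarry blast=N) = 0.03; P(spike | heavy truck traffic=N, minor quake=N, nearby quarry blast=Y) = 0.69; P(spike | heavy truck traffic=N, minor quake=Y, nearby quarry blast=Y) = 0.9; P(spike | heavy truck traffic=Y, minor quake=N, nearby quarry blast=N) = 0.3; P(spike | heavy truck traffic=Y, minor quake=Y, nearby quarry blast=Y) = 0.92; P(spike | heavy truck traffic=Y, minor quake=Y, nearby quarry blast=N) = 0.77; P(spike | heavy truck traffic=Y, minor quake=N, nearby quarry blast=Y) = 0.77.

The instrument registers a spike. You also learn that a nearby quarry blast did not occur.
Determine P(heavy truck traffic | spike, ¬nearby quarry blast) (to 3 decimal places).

P(heavy truck traffic | spike, ¬nearby quarry blast) ≈ 0.058

Weight on heavy truck traffic=true, given the evidence: 0.006570 + 0.006237 = 0.012807
The normalizing constant is 0.03·0.97·0.73 + 0.72·0.97·0.27 + 0.3·0.03·0.73 + 0.77·0.03·0.27 = 0.222618
P(heavy truck traffic | spike, ¬nearby quarry blast) = 0.012807/0.222618 ≈ 0.058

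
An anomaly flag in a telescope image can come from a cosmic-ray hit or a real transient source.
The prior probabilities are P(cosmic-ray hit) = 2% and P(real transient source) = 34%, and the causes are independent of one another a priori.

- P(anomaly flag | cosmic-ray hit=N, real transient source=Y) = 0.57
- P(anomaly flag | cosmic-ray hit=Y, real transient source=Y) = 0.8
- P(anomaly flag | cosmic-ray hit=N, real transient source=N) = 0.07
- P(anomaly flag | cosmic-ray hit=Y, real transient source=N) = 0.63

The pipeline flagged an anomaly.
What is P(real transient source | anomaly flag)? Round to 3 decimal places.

P(real transient source | anomaly flag) ≈ 0.785

P(anomaly flag) = 0.07×0.98×0.66 + 0.57×0.98×0.34 + 0.63×0.02×0.66 + 0.8×0.02×0.34 = 0.045276 + 0.189924 + 0.008316 + 0.005440 = 0.248956
The real transient source-present share is 0.189924 + 0.005440 = 0.195364.
Hence the posterior is 0.195364/0.248956 ≈ 0.785.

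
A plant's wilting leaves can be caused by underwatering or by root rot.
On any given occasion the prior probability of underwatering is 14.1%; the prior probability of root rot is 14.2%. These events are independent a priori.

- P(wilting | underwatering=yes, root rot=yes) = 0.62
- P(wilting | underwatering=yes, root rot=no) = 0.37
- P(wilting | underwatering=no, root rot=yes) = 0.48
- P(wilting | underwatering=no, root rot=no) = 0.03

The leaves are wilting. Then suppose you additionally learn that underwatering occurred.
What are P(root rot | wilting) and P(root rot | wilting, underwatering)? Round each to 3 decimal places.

P(root rot | wilting) ≈ 0.515; P(root rot | wilting, underwatering) ≈ 0.217

For the numerator, keep only root rot=true terms: 0.058549 + 0.012414 = 0.070963
Normalizer over all consistent configurations: 0.03×0.859×0.858 + 0.48×0.859×0.142 + 0.37×0.141×0.858 + 0.62×0.141×0.142 = 0.137836
P(root rot | wilting) = 0.070963/0.137836 ≈ 0.515

Now condition on the additional information:
By total probability over both values of root rot:
  P(wilting | underwatering) = 0.37·0.858 + 0.62·0.142
        = 0.317460 + 0.088040 = 0.405500
Keeping only the root rot-present terms gives 0.088040, so
  P(root rot | wilting, underwatering) = 0.088040 / 0.405500 ≈ 0.217
The drop from 0.515 to 0.217 is the explaining-away (discounting) effect.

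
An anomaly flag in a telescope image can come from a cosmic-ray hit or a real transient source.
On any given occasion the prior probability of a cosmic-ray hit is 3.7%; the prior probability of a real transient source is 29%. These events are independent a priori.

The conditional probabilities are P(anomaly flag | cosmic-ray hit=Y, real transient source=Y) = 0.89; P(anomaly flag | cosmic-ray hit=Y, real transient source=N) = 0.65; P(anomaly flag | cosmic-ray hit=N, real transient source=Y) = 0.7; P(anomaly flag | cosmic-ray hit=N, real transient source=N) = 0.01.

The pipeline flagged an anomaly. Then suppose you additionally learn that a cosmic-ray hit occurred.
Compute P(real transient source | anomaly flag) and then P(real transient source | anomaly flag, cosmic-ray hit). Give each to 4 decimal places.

By total probability over the 4 (cosmic-ray hit, real transient source) configurations:
  P(anomaly flag) = 0.01*0.963*0.71 + 0.7*0.963*0.29 + 0.65*0.037*0.71 + 0.89*0.037*0.29
        = 0.006837 + 0.195489 + 0.017075 + 0.009550 = 0.228951
Keeping only the real transient source-present terms gives 0.205039, so
  P(real transient source | anomaly flag) = 0.205039 / 0.228951 ≈ 0.8956

With the extra evidence:
For the numerator, keep only real transient source=true terms: 0.89×0.29 = 0.258100
The normalizing constant is 0.65×0.71 + 0.89×0.29 = 0.719600
Posterior = 0.258100 / 0.719600 ≈ 0.3587
The drop from 0.8956 to 0.3587 is the explaining-away (discounting) effect.

P(real transient source | anomaly flag) ≈ 0.8956; P(real transient source | anomaly flag, cosmic-ray hit) ≈ 0.3587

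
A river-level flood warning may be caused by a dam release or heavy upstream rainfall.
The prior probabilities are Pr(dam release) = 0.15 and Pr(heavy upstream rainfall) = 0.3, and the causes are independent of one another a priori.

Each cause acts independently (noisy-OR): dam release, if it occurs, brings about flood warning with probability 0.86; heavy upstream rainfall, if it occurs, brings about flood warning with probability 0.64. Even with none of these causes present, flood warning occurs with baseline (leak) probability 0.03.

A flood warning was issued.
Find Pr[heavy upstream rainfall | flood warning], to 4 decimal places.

Under noisy-OR, P(flood warning | causes) = 1 − (1−0.03)·∏(1−qᵢ) over the active causes.
Weight on heavy upstream rainfall=true, given the evidence: 0.165954 + 0.042800 = 0.208754
The normalizing constant is 0.03×0.85×0.7 + 0.6508×0.85×0.3 + 0.8642×0.15×0.7 + 0.951112×0.15×0.3 = 0.317345
Posterior = 0.208754 / 0.317345 ≈ 0.6578

Pr[heavy upstream rainfall | flood warning] ≈ 0.6578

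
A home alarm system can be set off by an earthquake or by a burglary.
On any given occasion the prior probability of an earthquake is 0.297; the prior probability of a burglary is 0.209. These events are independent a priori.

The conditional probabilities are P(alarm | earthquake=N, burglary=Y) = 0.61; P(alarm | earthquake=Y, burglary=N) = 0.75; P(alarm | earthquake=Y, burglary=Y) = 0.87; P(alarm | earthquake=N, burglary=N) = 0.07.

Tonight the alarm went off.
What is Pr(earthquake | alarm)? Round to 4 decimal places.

Pr(earthquake | alarm) ≈ 0.6417

Numerator (weight on configurations with earthquake): 0.176195 + 0.054004 = 0.230199
Normalizer over all consistent configurations: 0.07×0.703×0.791 + 0.61×0.703×0.209 + 0.75×0.297×0.791 + 0.87×0.297×0.209 = 0.358749
Posterior = 0.230199 / 0.358749 ≈ 0.6417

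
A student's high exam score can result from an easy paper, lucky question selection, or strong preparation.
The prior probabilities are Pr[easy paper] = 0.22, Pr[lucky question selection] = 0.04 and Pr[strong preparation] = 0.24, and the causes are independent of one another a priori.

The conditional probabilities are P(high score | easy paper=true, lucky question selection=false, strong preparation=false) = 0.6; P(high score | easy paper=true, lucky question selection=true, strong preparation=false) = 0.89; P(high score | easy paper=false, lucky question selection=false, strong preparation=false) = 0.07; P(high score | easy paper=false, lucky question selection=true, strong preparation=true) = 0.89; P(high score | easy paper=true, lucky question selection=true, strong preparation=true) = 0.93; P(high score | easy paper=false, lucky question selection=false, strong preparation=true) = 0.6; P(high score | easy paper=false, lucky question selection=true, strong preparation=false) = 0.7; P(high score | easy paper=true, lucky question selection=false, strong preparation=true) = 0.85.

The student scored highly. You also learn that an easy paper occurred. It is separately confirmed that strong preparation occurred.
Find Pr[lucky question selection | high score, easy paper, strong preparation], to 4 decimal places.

By total probability over both values of lucky question selection:
  P(high score | easy paper, strong preparation) = 0.85*0.96 + 0.93*0.04
        = 0.816000 + 0.037200 = 0.853200
The terms with lucky question selection present sum to 0.037200, so
  P(lucky question selection | high score, easy paper, strong preparation) = 0.037200 / 0.853200 ≈ 0.0436

Pr[lucky question selection | high score, easy paper, strong preparation] ≈ 0.0436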